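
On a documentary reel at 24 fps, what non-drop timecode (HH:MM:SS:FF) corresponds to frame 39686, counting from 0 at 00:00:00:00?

00:27:33:14

39686 ÷ 24 = 1653 full seconds, remainder 14 frames.
1653 s = 0 h 27 min 33 s.
Timecode: 00:27:33:14.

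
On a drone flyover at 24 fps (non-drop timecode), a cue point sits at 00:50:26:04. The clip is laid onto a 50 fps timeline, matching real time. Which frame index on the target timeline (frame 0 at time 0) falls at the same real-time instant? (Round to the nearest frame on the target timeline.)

frame 151308

Source frame index: (0×3600 + 50×60 + 26) × 24 + 4 = 72628.
Real time: 72628 / (24) = 18157/6 s.
Target frame: (18157/6) × (50) = 453925/3 ≈ 151308.333 → 151308.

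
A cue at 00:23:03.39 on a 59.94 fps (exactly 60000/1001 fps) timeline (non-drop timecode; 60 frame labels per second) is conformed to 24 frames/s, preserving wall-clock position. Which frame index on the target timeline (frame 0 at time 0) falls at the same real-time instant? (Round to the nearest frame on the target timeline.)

Source frame index: (0×3600 + 23×60 + 3) × 60 + 39 = 83019.
Real time: 83019 / (60000/1001) = 27700673/20000 s.
Target frame: (27700673/20000) × (24) = 83102019/2500 ≈ 33240.808 → 33241.

frame 33241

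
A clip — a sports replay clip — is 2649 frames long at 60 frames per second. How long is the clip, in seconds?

Running time = 2649 / (60) = 44.15 s.

44.15 seconds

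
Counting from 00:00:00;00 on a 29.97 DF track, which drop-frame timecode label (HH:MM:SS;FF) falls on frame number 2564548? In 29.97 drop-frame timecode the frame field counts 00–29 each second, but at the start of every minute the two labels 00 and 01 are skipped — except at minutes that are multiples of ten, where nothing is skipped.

23:46:10;16

Each 10-minute DF block holds 10 × 60 × 30 − 9 × 2 = 17982 frames. 2564548 ÷ 17982 → 142 full blocks, remainder 11104.
Within the partial block the first minute is 1800 frames and each further minute 1798, so 6 further minute boundaries passed. Total skipped labels = 18 × 142 + 2 × 6 = 2568.
Non-drop label index = 2564548 + 2568 = 2567116; at 30 labels/s that is 23:46:10:16, i.e. DF 23:46:10;16.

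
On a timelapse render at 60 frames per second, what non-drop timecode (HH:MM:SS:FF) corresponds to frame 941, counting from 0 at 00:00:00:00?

941 ÷ 60 = 15 full seconds, remainder 41 frames.
15 s = 0 h 0 min 15 s.
Timecode: 00:00:15:41.

00:00:15:41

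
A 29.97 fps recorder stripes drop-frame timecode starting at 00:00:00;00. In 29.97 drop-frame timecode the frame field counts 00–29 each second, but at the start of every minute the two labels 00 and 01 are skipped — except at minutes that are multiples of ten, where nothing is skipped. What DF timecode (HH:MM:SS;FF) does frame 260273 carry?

Ten DF minutes hold 17982 frames, so frame 260273 lies in block 14 (frames 251748–269729) with 8525 frames into that block.
The block's first minute is 1800 frames and the rest 1798 each; 8525 frames reaches minute 4, so 14 × 18 + 4 × 2 = 260 labels have been skipped so far.
Adding those back, label number 260273 + 260 = 260533 at 30 labels/s is 8684 s + 13 f = 2 h 24 min 44 s frame 13, i.e. 02:24:44;13.

02:24:44;13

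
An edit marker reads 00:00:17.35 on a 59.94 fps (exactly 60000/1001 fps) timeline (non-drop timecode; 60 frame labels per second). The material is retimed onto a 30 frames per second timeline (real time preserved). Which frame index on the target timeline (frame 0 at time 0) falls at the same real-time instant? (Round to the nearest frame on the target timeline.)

Source frame index: (0×3600 + 0×60 + 17) × 60 + 35 = 1055.
Real time: 1055 / (60000/1001) = 211211/12000 s.
Target frame: (211211/12000) × (30) = 211211/400 ≈ 528.028 → 528.

frame 528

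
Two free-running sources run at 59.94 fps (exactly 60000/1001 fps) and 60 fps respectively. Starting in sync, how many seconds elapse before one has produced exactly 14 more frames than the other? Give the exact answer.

The gap grows by |60 − 60000/1001| = 60/1001 frames per second.
Time for a 14-frame gap: 14 ÷ (60/1001) = 7007/30 s.

7007/30 seconds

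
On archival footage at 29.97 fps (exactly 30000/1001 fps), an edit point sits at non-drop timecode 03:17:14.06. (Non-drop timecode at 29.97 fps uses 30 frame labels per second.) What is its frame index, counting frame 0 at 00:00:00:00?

Total seconds to the label: (3 × 3600 + 17 × 60 + 14) = 11834.
Frame index = 11834 × 30 + 6 = 355026.

frame 355026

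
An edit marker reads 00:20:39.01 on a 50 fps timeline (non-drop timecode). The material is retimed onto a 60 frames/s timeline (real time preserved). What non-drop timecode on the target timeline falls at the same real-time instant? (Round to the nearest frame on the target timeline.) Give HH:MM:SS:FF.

00:20:39:01

Source frame index: (0×3600 + 20×60 + 39) × 50 + 1 = 61951.
Real time: 61951 / (50) = 61951/50 s.
Target frame: (61951/50) × (60) = 371706/5 ≈ 74341.200 → 74341.
At 60 labels/s: frame 74341 → 00:20:39:01.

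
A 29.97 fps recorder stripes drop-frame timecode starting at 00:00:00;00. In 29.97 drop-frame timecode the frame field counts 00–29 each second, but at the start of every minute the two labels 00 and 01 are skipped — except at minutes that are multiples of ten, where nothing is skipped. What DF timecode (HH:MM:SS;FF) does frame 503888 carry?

04:40:13;02

Ten DF minutes hold 17982 frames, so frame 503888 lies in block 28 (frames 503496–521477) with 392 frames into that block.
The block's first minute is 1800 frames and the rest 1798 each; 392 frames reaches minute 0, so 28 × 18 + 0 × 2 = 504 labels have been skipped so far.
Adding those back, label number 503888 + 504 = 504392 at 30 labels/s is 16813 s + 2 f = 4 h 40 min 13 s frame 2, i.e. 04:40:13;02.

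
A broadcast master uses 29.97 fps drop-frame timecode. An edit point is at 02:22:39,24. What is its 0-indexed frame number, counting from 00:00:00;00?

As if non-drop at 30 labels/s: (2 × 3600 + 22 × 60 + 39) × 30 + 24 = 256794.
Minute boundaries passed: 142; those not divisible by 10: 142 − 14 = 128; dropped labels = 2 × 128 = 256.
Actual frame index = 256794 − 256 = 256538.

256538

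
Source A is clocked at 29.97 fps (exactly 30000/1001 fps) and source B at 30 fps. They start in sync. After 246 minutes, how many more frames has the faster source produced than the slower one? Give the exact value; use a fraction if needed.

246 min = 14760 s.
A emits 30000/1001 × 14760 = 442800000/1001 frames; B emits 30 × 14760 = 442800.
Difference = 442800/1001 frames (≈ 442.3576); B is ahead of A.

442800/1001 frames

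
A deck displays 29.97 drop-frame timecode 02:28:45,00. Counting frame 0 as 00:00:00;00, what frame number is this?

267482

Complete 10-minute blocks: 14, each 17982 frames → 251748.
Remaining 8 whole minutes in the current block: 1800 + 7 × 1798 = 14386 frames.
Within the current minute: 45 × 30 + 0 − 2 = 1348 (labels ;00/;01 skipped at this minute). Total = 251748 + 14386 + 1348 = 267482.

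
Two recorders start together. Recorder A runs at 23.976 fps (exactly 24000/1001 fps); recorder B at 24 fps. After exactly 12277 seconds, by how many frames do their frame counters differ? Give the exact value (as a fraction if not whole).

294648/1001 frames

A emits 24000/1001 × 12277 = 294648000/1001 frames; B emits 24 × 12277 = 294648.
Difference = 294648/1001 frames (≈ 294.3536); B is ahead of A.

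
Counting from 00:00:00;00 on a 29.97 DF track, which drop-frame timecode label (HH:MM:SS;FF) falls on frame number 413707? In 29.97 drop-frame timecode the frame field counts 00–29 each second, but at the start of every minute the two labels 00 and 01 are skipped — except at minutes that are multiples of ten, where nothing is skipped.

03:50:04;01

Each 10-minute DF block holds 10 × 60 × 30 − 9 × 2 = 17982 frames. 413707 ÷ 17982 → 23 full blocks, remainder 121.
Within the partial block the first minute is 1800 frames and each further minute 1798, so 0 further minute boundaries passed. Total skipped labels = 18 × 23 + 2 × 0 = 414.
Non-drop label index = 413707 + 414 = 414121; at 30 labels/s that is 03:50:04:01, i.e. DF 03:50:04;01.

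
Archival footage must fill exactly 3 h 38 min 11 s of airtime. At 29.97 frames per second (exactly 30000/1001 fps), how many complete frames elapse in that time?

3 h 38 min 11 s = 13091 s.
Frames = 13091 × 30000/1001 = 30210000/77 ≈ 392337.6623.
Complete frames: 392337.

392337 frames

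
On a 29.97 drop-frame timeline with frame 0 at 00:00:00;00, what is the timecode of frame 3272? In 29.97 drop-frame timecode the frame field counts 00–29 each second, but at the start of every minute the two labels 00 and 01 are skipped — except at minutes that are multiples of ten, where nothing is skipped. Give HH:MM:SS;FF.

Ten DF minutes hold 17982 frames, so frame 3272 lies in block 0 (frames 0–17981) with 3272 frames into that block.
The block's first minute is 1800 frames and the rest 1798 each; 3272 frames reaches minute 1, so 0 × 18 + 1 × 2 = 2 labels have been skipped so far.
Adding those back, label number 3272 + 2 = 3274 at 30 labels/s is 109 s + 4 f = 0 h 1 min 49 s frame 4, i.e. 00:01:49;04.

00:01:49;04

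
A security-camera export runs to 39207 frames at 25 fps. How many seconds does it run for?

1568.28 seconds

Running time = 39207 / (25) = 1568.28 s.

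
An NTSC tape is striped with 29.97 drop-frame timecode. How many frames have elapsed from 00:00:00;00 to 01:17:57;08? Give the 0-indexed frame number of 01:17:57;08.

140178

As if non-drop at 30 labels/s: (1 × 3600 + 17 × 60 + 57) × 30 + 8 = 140318.
Minute boundaries passed: 77; those not divisible by 10: 77 − 7 = 70; dropped labels = 2 × 70 = 140.
Actual frame index = 140318 − 140 = 140178.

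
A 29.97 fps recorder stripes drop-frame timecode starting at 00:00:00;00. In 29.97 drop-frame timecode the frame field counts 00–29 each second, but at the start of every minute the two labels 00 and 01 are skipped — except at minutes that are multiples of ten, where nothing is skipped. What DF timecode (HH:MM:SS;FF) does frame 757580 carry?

Ten DF minutes hold 17982 frames, so frame 757580 lies in block 42 (frames 755244–773225) with 2336 frames into that block.
The block's first minute is 1800 frames and the rest 1798 each; 2336 frames reaches minute 1, so 42 × 18 + 1 × 2 = 758 labels have been skipped so far.
Adding those back, label number 757580 + 758 = 758338 at 30 labels/s is 25277 s + 28 f = 7 h 1 min 17 s frame 28, i.e. 07:01:17;28.

07:01:17;28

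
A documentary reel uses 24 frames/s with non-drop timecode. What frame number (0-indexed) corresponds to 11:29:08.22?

Total seconds to the label: (11 × 3600 + 29 × 60 + 8) = 41348.
Frame index = 41348 × 24 + 22 = 992374.

992374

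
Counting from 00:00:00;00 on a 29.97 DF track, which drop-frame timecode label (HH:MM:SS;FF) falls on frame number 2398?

Each 10-minute DF block holds 10 × 60 × 30 − 9 × 2 = 17982 frames. 2398 ÷ 17982 → 0 full blocks, remainder 2398.
Within the partial block the first minute is 1800 frames and each further minute 1798, so 1 further minute boundary passed. Total skipped labels = 18 × 0 + 2 × 1 = 2.
Non-drop label index = 2398 + 2 = 2400; at 30 labels/s that is 00:01:20:00, i.e. DF 00:01:20;00.

00:01:20;00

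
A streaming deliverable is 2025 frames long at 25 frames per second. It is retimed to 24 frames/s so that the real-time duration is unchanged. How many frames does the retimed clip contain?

Target frames = source frames × (target rate / source rate) = 2025 × (24)/(25) = 2025 × 24/25 = 1944.

1944 frames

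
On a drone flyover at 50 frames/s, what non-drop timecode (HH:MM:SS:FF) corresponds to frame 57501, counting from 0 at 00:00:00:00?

00:19:10:01

57501 ÷ 50 = 1150 full seconds, remainder 1 frame.
1150 s = 0 h 19 min 10 s.
Timecode: 00:19:10:01.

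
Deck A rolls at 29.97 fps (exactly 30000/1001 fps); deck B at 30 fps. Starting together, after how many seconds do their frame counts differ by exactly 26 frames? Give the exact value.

13013/15 seconds

The gap grows by |30 − 30000/1001| = 30/1001 frames per second.
Time for a 26-frame gap: 26 ÷ (30/1001) = 13013/15 s.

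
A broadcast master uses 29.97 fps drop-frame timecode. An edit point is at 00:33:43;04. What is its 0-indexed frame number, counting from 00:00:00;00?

Complete 10-minute blocks: 3, each 17982 frames → 53946.
Remaining 3 whole minutes in the current block: 1800 + 2 × 1798 = 5396 frames.
Within the current minute: 43 × 30 + 4 − 2 = 1292 (labels ;00/;01 skipped at this minute). Total = 53946 + 5396 + 1292 = 60634.

60634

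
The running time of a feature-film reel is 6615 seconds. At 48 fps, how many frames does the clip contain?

317520 frames

Frames = 6615 × 48 = 317520.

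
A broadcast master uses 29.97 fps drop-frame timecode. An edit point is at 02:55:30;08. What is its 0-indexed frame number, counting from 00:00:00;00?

315592

Complete 10-minute blocks: 17, each 17982 frames → 305694.
Remaining 5 whole minutes in the current block: 1800 + 4 × 1798 = 8992 frames.
Within the current minute: 30 × 30 + 8 − 2 = 906 (labels ;00/;01 skipped at this minute). Total = 305694 + 8992 + 906 = 315592.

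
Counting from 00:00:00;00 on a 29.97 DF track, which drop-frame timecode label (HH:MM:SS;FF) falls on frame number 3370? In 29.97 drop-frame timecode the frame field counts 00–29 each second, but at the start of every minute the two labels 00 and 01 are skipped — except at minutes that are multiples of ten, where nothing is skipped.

00:01:52;12

Each 10-minute DF block holds 10 × 60 × 30 − 9 × 2 = 17982 frames. 3370 ÷ 17982 → 0 full blocks, remainder 3370.
Within the partial block the first minute is 1800 frames and each further minute 1798, so 1 further minute boundary passed. Total skipped labels = 18 × 0 + 2 × 1 = 2.
Non-drop label index = 3370 + 2 = 3372; at 30 labels/s that is 00:01:52:12, i.e. DF 00:01:52;12.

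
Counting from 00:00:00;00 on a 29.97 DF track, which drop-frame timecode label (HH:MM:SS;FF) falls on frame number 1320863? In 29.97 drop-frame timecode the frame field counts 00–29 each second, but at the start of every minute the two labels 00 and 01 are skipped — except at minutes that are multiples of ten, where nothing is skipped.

12:14:32;25

Each 10-minute DF block holds 10 × 60 × 30 − 9 × 2 = 17982 frames. 1320863 ÷ 17982 → 73 full blocks, remainder 8177.
Within the partial block the first minute is 1800 frames and each further minute 1798, so 4 further minute boundaries passed. Total skipped labels = 18 × 73 + 2 × 4 = 1322.
Non-drop label index = 1320863 + 1322 = 1322185; at 30 labels/s that is 12:14:32:25, i.e. DF 12:14:32;25.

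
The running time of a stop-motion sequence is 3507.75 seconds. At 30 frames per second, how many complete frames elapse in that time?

Frames = 3507.75 × 30 = 210465/2 ≈ 105232.5000.
Complete frames: 105232.

105232 frames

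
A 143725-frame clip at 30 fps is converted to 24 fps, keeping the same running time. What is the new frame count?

Target frames = source frames × (target rate / source rate) = 143725 × (24)/(30) = 143725 × 4/5 = 114980.

114980 frames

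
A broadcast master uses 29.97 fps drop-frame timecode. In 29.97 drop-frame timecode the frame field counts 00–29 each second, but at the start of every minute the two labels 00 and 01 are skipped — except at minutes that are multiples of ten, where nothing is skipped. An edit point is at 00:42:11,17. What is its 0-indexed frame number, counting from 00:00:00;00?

75871

As if non-drop at 30 labels/s: (0 × 3600 + 42 × 60 + 11) × 30 + 17 = 75947.
Minute boundaries passed: 42; those not divisible by 10: 42 − 4 = 38; dropped labels = 2 × 38 = 76.
Actual frame index = 75947 − 76 = 75871.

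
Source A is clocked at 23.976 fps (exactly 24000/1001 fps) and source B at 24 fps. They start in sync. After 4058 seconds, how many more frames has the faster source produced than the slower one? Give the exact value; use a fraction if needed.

97392/1001 frames

A emits 24000/1001 × 4058 = 97392000/1001 frames; B emits 24 × 4058 = 97392.
Difference = 97392/1001 frames (≈ 97.2947); B is ahead of A.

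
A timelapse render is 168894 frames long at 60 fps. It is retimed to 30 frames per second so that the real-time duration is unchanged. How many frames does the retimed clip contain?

84447 frames

Target frames = source frames × (target rate / source rate) = 168894 × (30)/(60) = 168894 × 1/2 = 84447.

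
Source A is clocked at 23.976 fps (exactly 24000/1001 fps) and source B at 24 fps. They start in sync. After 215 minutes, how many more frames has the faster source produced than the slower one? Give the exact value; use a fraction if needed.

215 min = 12900 s.
A emits 24000/1001 × 12900 = 309600000/1001 frames; B emits 24 × 12900 = 309600.
Difference = 309600/1001 frames (≈ 309.2907); B is ahead of A.

309600/1001 frames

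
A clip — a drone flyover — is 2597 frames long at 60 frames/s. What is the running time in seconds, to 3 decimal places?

43.283 seconds

Running time = 2597 × 1/60 = 2597/60 s ≈ 43.283 s.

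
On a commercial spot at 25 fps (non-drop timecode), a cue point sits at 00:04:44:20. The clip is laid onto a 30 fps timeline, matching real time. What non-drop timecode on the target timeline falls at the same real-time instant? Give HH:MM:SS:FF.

Source frame index: (0×3600 + 4×60 + 44) × 25 + 20 = 7120.
Real time: 7120 / (25) = 1424/5 s.
Target frame: (1424/5) × (30) = 8544.
At 30 labels/s: frame 8544 → 00:04:44:24.

00:04:44:24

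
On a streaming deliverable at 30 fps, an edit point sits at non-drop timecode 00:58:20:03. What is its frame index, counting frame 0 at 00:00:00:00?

Total seconds to the label: (0 × 3600 + 58 × 60 + 20) = 3500.
Frame index = 3500 × 30 + 3 = 105003.

105003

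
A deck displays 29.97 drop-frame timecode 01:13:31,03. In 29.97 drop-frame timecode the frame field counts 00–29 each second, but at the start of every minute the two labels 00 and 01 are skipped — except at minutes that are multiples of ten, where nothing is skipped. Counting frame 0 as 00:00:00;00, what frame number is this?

132201

As if non-drop at 30 labels/s: (1 × 3600 + 13 × 60 + 31) × 30 + 3 = 132333.
Minute boundaries passed: 73; those not divisible by 10: 73 − 7 = 66; dropped labels = 2 × 66 = 132.
Actual frame index = 132333 − 132 = 132201.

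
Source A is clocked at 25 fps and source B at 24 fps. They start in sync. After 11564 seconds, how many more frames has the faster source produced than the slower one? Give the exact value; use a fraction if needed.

11564 frames

A emits 25 × 11564 = 289100 frames; B emits 24 × 11564 = 277536.
Difference = 11564 frames; B is behind A.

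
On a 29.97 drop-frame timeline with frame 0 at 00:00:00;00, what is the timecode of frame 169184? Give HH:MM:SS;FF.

Ten DF minutes hold 17982 frames, so frame 169184 lies in block 9 (frames 161838–179819) with 7346 frames into that block.
The block's first minute is 1800 frames and the rest 1798 each; 7346 frames reaches minute 4, so 9 × 18 + 4 × 2 = 170 labels have been skipped so far.
Adding those back, label number 169184 + 170 = 169354 at 30 labels/s is 5645 s + 4 f = 1 h 34 min 5 s frame 4, i.e. 01:34:05;04.

01:34:05;04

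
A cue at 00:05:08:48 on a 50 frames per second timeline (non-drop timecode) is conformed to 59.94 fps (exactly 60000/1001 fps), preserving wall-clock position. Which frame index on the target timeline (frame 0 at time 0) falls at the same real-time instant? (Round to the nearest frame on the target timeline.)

frame 18519

Source frame index: (0×3600 + 5×60 + 8) × 50 + 48 = 15448.
Real time: 15448 / (50) = 7724/25 s.
Target frame: (7724/25) × (60000/1001) = 18537600/1001 ≈ 18519.081 → 18519.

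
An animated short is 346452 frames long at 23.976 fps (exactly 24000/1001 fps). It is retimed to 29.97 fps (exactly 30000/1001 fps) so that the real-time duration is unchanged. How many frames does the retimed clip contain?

433065 frames

Target frames = source frames × (target rate / source rate) = 346452 × (30000/1001)/(24000/1001) = 346452 × 5/4 = 433065.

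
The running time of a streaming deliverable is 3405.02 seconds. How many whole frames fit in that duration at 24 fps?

81720 frames

Frames = 3405.02 × 24 = 2043012/25 ≈ 81720.4800.
Complete frames: 81720.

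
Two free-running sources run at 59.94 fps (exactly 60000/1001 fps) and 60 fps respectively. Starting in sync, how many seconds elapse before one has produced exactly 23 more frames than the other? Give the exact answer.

23023/60 seconds

The gap grows by |60 − 60000/1001| = 60/1001 frames per second.
Time for a 23-frame gap: 23 ÷ (60/1001) = 23023/60 s.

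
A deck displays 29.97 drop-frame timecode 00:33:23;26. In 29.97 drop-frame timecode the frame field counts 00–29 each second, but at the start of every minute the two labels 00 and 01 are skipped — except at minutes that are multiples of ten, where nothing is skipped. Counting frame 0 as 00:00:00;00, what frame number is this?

As if non-drop at 30 labels/s: (0 × 3600 + 33 × 60 + 23) × 30 + 26 = 60116.
Minute boundaries passed: 33; those not divisible by 10: 33 − 3 = 30; dropped labels = 2 × 30 = 60.
Actual frame index = 60116 − 60 = 60056.

60056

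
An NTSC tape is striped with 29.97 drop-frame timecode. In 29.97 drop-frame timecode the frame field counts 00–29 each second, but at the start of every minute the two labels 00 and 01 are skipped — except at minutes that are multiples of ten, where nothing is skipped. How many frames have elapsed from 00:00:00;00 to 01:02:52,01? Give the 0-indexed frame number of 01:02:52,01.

As if non-drop at 30 labels/s: (1 × 3600 + 2 × 60 + 52) × 30 + 1 = 113161.
Minute boundaries passed: 62; those not divisible by 10: 62 − 6 = 56; dropped labels = 2 × 56 = 112.
Actual frame index = 113161 − 112 = 113049.

113049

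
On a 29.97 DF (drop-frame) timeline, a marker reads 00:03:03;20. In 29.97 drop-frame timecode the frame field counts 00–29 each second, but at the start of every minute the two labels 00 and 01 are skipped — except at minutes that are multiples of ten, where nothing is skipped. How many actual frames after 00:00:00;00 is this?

As if non-drop at 30 labels/s: (0 × 3600 + 3 × 60 + 3) × 30 + 20 = 5510.
Minute boundaries passed: 3; those not divisible by 10: 3 − 0 = 3; dropped labels = 2 × 3 = 6.
Actual frame index = 5510 − 6 = 5504.

5504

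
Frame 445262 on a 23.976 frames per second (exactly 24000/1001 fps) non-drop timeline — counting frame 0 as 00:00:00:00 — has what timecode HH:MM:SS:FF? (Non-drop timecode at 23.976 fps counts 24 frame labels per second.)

445262 ÷ 24 = 18552 full seconds, remainder 14 frames.
18552 s = 5 h 9 min 12 s.
Timecode: 05:09:12:14.

05:09:12:14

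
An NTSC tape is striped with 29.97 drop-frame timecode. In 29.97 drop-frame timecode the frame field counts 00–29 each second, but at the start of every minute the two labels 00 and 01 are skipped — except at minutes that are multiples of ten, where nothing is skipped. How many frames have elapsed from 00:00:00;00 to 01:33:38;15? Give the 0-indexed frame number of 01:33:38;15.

168387

As if non-drop at 30 labels/s: (1 × 3600 + 33 × 60 + 38) × 30 + 15 = 168555.
Minute boundaries passed: 93; those not divisible by 10: 93 − 9 = 84; dropped labels = 2 × 84 = 168.
Actual frame index = 168555 − 168 = 168387.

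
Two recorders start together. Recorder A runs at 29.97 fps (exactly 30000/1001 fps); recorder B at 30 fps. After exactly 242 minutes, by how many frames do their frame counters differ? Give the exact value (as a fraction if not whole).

39600/91 frames

242 min = 14520 s.
A emits 30000/1001 × 14520 = 39600000/91 frames; B emits 30 × 14520 = 435600.
Difference = 39600/91 frames (≈ 435.1648); B is ahead of A.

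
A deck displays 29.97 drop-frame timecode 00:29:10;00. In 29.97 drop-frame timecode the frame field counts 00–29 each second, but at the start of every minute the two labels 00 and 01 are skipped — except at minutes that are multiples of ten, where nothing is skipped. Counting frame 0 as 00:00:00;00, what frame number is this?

52446

As if non-drop at 30 labels/s: (0 × 3600 + 29 × 60 + 10) × 30 + 0 = 52500.
Minute boundaries passed: 29; those not divisible by 10: 29 − 2 = 27; dropped labels = 2 × 27 = 54.
Actual frame index = 52500 − 54 = 52446.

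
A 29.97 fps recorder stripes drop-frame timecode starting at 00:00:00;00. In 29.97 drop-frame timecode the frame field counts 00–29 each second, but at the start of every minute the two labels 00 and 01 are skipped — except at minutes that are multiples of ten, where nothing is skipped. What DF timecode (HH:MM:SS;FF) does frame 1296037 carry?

Each 10-minute DF block holds 10 × 60 × 30 − 9 × 2 = 17982 frames. 1296037 ÷ 17982 → 72 full blocks, remainder 1333.
Within the partial block the first minute is 1800 frames and each further minute 1798, so 0 further minute boundaries passed. Total skipped labels = 18 × 72 + 2 × 0 = 1296.
Non-drop label index = 1296037 + 1296 = 1297333; at 30 labels/s that is 12:00:44:13, i.e. DF 12:00:44;13.

12:00:44;13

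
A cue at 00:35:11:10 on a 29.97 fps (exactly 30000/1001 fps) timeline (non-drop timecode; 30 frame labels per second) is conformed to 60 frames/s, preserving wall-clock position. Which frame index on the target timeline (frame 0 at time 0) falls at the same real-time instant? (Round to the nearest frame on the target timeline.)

frame 126807

Source frame index: (0×3600 + 35×60 + 11) × 30 + 10 = 63340.
Real time: 63340 / (30000/1001) = 3170167/1500 s.
Target frame: (3170167/1500) × (60) = 3170167/25 ≈ 126806.680 → 126807.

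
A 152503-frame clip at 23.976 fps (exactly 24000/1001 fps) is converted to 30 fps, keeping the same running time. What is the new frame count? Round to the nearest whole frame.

190819 frames

Frames at target rate = 152503 × (30) / (24000/1001) = 152655503/800 ≈ 190819.379.
Nearest whole frame: 190819.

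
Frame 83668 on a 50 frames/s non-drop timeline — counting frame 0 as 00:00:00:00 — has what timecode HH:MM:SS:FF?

00:27:53:18

83668 ÷ 50 = 1673 full seconds, remainder 18 frames.
1673 s = 0 h 27 min 53 s.
Timecode: 00:27:53:18.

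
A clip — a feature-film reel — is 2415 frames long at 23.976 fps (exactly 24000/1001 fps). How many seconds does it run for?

100.725625 seconds

Running time = 2415 / (24000/1001) = 100.725625 s.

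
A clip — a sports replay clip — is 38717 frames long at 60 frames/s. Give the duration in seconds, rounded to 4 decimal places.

Running time = 38717 × 1/60 = 38717/60 s ≈ 645.2833 s.

645.2833 seconds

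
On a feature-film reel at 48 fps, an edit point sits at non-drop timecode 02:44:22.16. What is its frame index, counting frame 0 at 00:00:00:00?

Total seconds to the label: (2 × 3600 + 44 × 60 + 22) = 9862.
Frame index = 9862 × 48 + 16 = 473392.

473392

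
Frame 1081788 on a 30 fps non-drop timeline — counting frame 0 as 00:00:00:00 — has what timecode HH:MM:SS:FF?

10:00:59:18

1081788 ÷ 30 = 36059 full seconds, remainder 18 frames.
36059 s = 10 h 0 min 59 s.
Timecode: 10:00:59:18.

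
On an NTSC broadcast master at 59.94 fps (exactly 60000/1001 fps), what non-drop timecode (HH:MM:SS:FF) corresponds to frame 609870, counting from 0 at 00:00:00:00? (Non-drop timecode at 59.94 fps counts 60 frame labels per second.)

02:49:24:30

609870 ÷ 60 = 10164 full seconds, remainder 30 frames.
10164 s = 2 h 49 min 24 s.
Timecode: 02:49:24:30.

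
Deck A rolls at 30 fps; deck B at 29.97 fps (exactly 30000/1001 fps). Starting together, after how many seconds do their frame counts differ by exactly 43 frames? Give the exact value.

43043/30 seconds

The gap grows by |30000/1001 − 30| = 30/1001 frames per second.
Time for a 43-frame gap: 43 ÷ (30/1001) = 43043/30 s.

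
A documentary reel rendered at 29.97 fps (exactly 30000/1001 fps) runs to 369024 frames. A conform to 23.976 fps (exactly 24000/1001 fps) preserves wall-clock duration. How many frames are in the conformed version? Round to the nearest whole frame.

295219 frames

Frames at target rate = 369024 × (24000/1001) / (30000/1001) = 1476096/5 ≈ 295219.200.
Nearest whole frame: 295219.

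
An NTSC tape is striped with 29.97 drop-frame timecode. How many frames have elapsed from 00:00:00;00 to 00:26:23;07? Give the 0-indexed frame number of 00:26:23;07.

As if non-drop at 30 labels/s: (0 × 3600 + 26 × 60 + 23) × 30 + 7 = 47497.
Minute boundaries passed: 26; those not divisible by 10: 26 − 2 = 24; dropped labels = 2 × 24 = 48.
Actual frame index = 47497 − 48 = 47449.

47449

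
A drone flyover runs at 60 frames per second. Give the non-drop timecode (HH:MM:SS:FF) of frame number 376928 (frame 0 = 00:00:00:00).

01:44:42:08

376928 ÷ 60 = 6282 full seconds, remainder 8 frames.
6282 s = 1 h 44 min 42 s.
Timecode: 01:44:42:08.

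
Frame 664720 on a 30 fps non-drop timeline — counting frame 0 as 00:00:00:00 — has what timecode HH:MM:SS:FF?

06:09:17:10

664720 ÷ 30 = 22157 full seconds, remainder 10 frames.
22157 s = 6 h 9 min 17 s.
Timecode: 06:09:17:10.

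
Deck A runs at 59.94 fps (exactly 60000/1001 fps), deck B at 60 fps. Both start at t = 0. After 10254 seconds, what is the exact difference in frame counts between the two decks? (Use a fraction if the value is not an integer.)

615240/1001 frames

A emits 60000/1001 × 10254 = 615240000/1001 frames; B emits 60 × 10254 = 615240.
Difference = 615240/1001 frames (≈ 614.6254); B is ahead of A.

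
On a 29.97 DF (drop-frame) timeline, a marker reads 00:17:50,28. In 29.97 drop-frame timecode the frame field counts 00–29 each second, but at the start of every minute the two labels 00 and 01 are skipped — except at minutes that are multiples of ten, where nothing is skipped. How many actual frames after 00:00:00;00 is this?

As if non-drop at 30 labels/s: (0 × 3600 + 17 × 60 + 50) × 30 + 28 = 32128.
Minute boundaries passed: 17; those not divisible by 10: 17 − 1 = 16; dropped labels = 2 × 16 = 32.
Actual frame index = 32128 − 32 = 32096.

32096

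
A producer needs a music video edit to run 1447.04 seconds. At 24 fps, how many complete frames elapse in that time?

Frames = 1447.04 × 24 = 868224/25 ≈ 34728.9600.
Complete frames: 34728.

34728 frames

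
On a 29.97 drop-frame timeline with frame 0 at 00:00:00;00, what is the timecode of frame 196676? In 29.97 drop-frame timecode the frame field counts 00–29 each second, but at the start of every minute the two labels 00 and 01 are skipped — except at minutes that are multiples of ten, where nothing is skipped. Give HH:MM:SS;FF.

01:49:22;14

Ten DF minutes hold 17982 frames, so frame 196676 lies in block 10 (frames 179820–197801) with 16856 frames into that block.
The block's first minute is 1800 frames and the rest 1798 each; 16856 frames reaches minute 9, so 10 × 18 + 9 × 2 = 198 labels have been skipped so far.
Adding those back, label number 196676 + 198 = 196874 at 30 labels/s is 6562 s + 14 f = 1 h 49 min 22 s frame 14, i.e. 01:49:22;14.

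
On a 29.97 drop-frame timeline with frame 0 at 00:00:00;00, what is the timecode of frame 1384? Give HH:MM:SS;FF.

00:00:46;04

Each 10-minute DF block holds 10 × 60 × 30 − 9 × 2 = 17982 frames. 1384 ÷ 17982 → 0 full blocks, remainder 1384.
Within the partial block the first minute is 1800 frames and each further minute 1798, so 0 further minute boundaries passed. Total skipped labels = 18 × 0 + 2 × 0 = 0.
Non-drop label index = 1384 + 0 = 1384; at 30 labels/s that is 00:00:46:04, i.e. DF 00:00:46;04.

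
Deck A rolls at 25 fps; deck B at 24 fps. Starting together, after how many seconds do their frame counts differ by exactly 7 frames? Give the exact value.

7 seconds

The gap grows by |24 − 25| = 1 frame per second.
Time for a 7-frame gap: 7 ÷ (1) = 7 s.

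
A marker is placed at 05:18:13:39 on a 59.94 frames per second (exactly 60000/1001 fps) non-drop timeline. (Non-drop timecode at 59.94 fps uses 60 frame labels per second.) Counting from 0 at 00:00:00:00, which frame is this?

Total seconds to the label: (5 × 3600 + 18 × 60 + 13) = 19093.
Frame index = 19093 × 60 + 39 = 1145619.

frame 1145619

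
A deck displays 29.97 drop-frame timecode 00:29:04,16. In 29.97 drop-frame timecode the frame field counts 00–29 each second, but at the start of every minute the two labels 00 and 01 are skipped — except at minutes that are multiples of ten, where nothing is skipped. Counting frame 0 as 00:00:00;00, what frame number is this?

Complete 10-minute blocks: 2, each 17982 frames → 35964.
Remaining 9 whole minutes in the current block: 1800 + 8 × 1798 = 16184 frames.
Within the current minute: 4 × 30 + 16 − 2 = 134 (labels ;00/;01 skipped at this minute). Total = 35964 + 16184 + 134 = 52282.

52282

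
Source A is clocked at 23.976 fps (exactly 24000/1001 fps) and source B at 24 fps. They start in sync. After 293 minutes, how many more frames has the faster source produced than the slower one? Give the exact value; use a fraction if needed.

293 min = 17580 s.
A emits 24000/1001 × 17580 = 421920000/1001 frames; B emits 24 × 17580 = 421920.
Difference = 421920/1001 frames (≈ 421.4985); B is ahead of A.

421920/1001 frames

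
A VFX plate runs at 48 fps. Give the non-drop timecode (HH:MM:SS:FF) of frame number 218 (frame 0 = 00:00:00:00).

00:00:04:26

218 ÷ 48 = 4 full seconds, remainder 26 frames.
4 s = 0 h 0 min 4 s.
Timecode: 00:00:04:26.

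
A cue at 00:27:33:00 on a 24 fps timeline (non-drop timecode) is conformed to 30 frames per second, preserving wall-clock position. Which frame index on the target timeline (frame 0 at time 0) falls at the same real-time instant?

frame 49590

Source frame index: (0×3600 + 27×60 + 33) × 24 + 0 = 39672.
Real time: 39672 / (24) = 1653 s.
Target frame: (1653) × (30) = 49590.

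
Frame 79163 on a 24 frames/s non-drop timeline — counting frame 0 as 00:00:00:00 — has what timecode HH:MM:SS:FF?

79163 ÷ 24 = 3298 full seconds, remainder 11 frames.
3298 s = 0 h 54 min 58 s.
Timecode: 00:54:58:11.

00:54:58:11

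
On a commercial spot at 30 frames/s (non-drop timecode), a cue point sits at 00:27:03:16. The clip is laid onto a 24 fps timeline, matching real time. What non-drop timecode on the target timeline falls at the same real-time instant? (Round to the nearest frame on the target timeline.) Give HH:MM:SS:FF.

00:27:03:13

Source frame index: (0×3600 + 27×60 + 3) × 30 + 16 = 48706.
Real time: 48706 / (30) = 24353/15 s.
Target frame: (24353/15) × (24) = 194824/5 ≈ 38964.800 → 38965.
At 24 labels/s: frame 38965 → 00:27:03:13.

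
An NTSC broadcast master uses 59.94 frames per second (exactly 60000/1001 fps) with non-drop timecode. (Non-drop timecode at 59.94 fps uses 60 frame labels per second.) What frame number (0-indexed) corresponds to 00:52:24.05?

Total seconds to the label: (0 × 3600 + 52 × 60 + 24) = 3144.
Frame index = 3144 × 60 + 5 = 188645.

frame 188645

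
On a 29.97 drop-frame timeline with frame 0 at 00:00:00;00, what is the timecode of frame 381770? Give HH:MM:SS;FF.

03:32:18;12

Ten DF minutes hold 17982 frames, so frame 381770 lies in block 21 (frames 377622–395603) with 4148 frames into that block.
The block's first minute is 1800 frames and the rest 1798 each; 4148 frames reaches minute 2, so 21 × 18 + 2 × 2 = 382 labels have been skipped so far.
Adding those back, label number 381770 + 382 = 382152 at 30 labels/s is 12738 s + 12 f = 3 h 32 min 18 s frame 12, i.e. 03:32:18;12.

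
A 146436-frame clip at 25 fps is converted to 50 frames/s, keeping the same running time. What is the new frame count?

Target frames = source frames × (target rate / source rate) = 146436 × (50)/(25) = 146436 × 2 = 292872.

292872 frames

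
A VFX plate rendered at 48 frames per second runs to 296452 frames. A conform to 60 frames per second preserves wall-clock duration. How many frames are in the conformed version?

Target frames = source frames × (target rate / source rate) = 296452 × (60)/(48) = 296452 × 5/4 = 370565.

370565 frames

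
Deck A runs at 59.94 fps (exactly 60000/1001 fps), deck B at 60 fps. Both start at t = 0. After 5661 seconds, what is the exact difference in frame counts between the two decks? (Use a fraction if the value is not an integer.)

339660/1001 frames

A emits 60000/1001 × 5661 = 339660000/1001 frames; B emits 60 × 5661 = 339660.
Difference = 339660/1001 frames (≈ 339.3207); B is ahead of A.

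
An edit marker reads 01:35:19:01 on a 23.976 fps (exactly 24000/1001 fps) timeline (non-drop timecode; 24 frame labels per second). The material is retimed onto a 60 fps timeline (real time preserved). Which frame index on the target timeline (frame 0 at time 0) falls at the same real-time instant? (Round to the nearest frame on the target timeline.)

frame 343486

Source frame index: (1×3600 + 35×60 + 19) × 24 + 1 = 137257.
Real time: 137257 / (24000/1001) = 137394257/24000 s.
Target frame: (137394257/24000) × (60) = 137394257/400 ≈ 343485.643 → 343486.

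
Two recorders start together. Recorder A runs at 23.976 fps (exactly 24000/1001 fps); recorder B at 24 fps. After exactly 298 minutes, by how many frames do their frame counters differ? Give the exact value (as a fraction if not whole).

298 min = 17880 s.
A emits 24000/1001 × 17880 = 429120000/1001 frames; B emits 24 × 17880 = 429120.
Difference = 429120/1001 frames (≈ 428.6913); B is ahead of A.

429120/1001 frames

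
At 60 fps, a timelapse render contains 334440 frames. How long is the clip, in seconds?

Running time = 334440 / (60) = 5574 s.

5574 seconds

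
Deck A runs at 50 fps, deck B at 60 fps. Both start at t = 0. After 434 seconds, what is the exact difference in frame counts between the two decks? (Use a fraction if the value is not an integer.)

4340 frames

A emits 50 × 434 = 21700 frames; B emits 60 × 434 = 26040.
Difference = 4340 frames; B is ahead of A.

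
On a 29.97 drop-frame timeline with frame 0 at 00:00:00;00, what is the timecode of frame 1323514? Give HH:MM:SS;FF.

12:16:01;10

Each 10-minute DF block holds 10 × 60 × 30 − 9 × 2 = 17982 frames. 1323514 ÷ 17982 → 73 full blocks, remainder 10828.
Within the partial block the first minute is 1800 frames and each further minute 1798, so 6 further minute boundaries passed. Total skipped labels = 18 × 73 + 2 × 6 = 1326.
Non-drop label index = 1323514 + 1326 = 1324840; at 30 labels/s that is 12:16:01:10, i.e. DF 12:16:01;10.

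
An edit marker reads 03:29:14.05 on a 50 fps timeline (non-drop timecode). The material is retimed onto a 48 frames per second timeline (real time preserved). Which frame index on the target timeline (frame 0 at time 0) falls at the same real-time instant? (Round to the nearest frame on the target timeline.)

Source frame index: (3×3600 + 29×60 + 14) × 50 + 5 = 627705.
Real time: 627705 / (50) = 125541/10 s.
Target frame: (125541/10) × (48) = 3012984/5 ≈ 602596.800 → 602597.

frame 602597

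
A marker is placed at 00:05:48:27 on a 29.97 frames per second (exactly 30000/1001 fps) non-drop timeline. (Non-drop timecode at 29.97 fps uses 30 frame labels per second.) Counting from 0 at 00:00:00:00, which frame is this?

Total seconds to the label: (0 × 3600 + 5 × 60 + 48) = 348.
Frame index = 348 × 30 + 27 = 10467.

10467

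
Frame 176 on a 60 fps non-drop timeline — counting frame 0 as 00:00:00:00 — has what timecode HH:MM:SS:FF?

00:00:02:56

176 ÷ 60 = 2 full seconds, remainder 56 frames.
2 s = 0 h 0 min 2 s.
Timecode: 00:00:02:56.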